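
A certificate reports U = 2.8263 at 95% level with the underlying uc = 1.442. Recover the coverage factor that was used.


k = U / uc
k = 2.8263 / 1.442
k = 1.96

1.96


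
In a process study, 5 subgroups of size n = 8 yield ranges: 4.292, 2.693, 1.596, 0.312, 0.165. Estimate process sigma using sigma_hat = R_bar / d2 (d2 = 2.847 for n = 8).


R_bar = (4.292 + 2.693 + 1.596 + 0.312 + 0.165) / 5
R_bar = 9.058 / 5 = 1.8116
sigma_hat = R_bar / d2 = 1.8116 / 2.847 = 0.6363

0.6363


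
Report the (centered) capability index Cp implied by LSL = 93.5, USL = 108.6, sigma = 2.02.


Cp = (USL - LSL) / (6 * sigma)
= (108.6 - 93.5) / (6 * 2.02)
= 15.1000 / 12.1200
= 1.2459

1.2459


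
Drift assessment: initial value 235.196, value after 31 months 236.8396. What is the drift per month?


rate = (v2 - v1) / months
= (236.8396 - 235.196) / 31
= 1.6436 / 31
= 0.0530

0.0530


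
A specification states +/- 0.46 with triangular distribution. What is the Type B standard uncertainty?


u_B = half_width / sqrt(6)
u_B = 0.46 / 2.4494897
u_B = 0.1878

0.1878


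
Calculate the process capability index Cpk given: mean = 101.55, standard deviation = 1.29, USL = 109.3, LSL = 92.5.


Cpu = (USL - mean) / (3*sigma) = (109.3 - 101.55) / (3*1.29) = 2.0026
Cpl = (mean - LSL) / (3*sigma) = (101.55 - 92.5) / (3*1.29) = 2.3385
Cpk = min(Cpu, Cpl) = 2.0026

2.0026


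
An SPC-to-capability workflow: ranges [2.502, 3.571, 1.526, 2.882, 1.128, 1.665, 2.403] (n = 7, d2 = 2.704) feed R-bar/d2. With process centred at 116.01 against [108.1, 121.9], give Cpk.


R_bar = (2.502 + 3.571 + 1.526 + 2.882 + 1.128 + 1.665 + 2.403) / 7 = 2.2395714
sigma = R_bar / d2 = 2.2395714 / 2.704 = 0.82824386
Cp = (USL - LSL)/(6*sigma) = (121.9 - 108.1)/(6*0.82824386) = 2.7770
Cpu = (121.9 - 116.01)/(3*0.82824386) = 2.3705
Cpl = (116.01 - 108.1)/(3*0.82824386) = 3.1834
Cpk = min(Cpu, Cpl) = 2.3705

2.3705


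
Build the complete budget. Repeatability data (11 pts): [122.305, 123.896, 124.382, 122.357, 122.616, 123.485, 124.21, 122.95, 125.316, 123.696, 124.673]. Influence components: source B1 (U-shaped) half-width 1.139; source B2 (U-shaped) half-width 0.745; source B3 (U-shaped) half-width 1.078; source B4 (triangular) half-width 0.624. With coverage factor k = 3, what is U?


mean = (122.305 + 123.896 + 124.382 + 122.357 + 122.616 + 123.485 + 124.21 + 122.95 + 125.316 + 123.696 + 124.673) / 11 = 123.626
s = sqrt(sum((x - mean)^2)/(n-1)) = 0.98969995
u_A = s / sqrt(n) = 0.98969995 / sqrt(11) = 0.29840576
u_B1 = 1.139 / sqrt(2) = 0.80539462
u_B2 = 0.745 / sqrt(2) = 0.52679455
u_B3 = 1.078 / sqrt(2) = 0.76226111
u_B4 = 0.624 / sqrt(6) = 0.25474693
uc = sqrt(0.29840576^2 + 0.80539462^2 + 0.52679455^2 + 0.76226111^2 + 0.25474693^2) = 1.2888588
U = k * uc = 3 * 1.2888588
U = 3.8666

3.8666


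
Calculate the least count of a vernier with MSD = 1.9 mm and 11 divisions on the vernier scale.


LC = MSD / n_div
= 1.9 / 11
= 0.1727

0.1727


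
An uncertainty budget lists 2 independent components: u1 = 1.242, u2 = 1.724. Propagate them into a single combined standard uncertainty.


uc = sqrt(1.242^2 + 1.724^2)
uc = sqrt(4.51474)
uc = 2.1248

2.1248


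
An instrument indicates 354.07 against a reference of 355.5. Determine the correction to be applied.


Correction = standard - reading
= 355.5 - 354.07
= 1.4300

1.4300


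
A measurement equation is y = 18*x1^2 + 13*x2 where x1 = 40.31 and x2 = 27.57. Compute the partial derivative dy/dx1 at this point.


y = 18*x1^2 + 13*x2
dy/dx1 = 2*18*x1
Evaluate at x1 = 40.31: c1 = 36 * 40.31
c1 = 1451.1600

1451.1600


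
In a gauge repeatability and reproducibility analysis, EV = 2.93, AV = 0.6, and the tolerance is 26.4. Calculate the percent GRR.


GRR = sqrt(EV^2 + AV^2) = sqrt(2.93^2 + 0.6^2) = 2.9908026
%GRR = GRR / tol * 100 = 2.9908026 / 26.4 * 100
%GRR = 11.3288

11.3288


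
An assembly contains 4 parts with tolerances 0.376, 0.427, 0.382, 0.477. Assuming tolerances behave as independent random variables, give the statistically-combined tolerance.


RSS = sqrt(0.376^2 + 0.427^2 + 0.382^2 + 0.477^2)
= sqrt(0.697158)
= 0.8350

0.8350


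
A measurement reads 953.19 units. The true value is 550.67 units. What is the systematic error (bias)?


Systematic error = measured - true
= 953.19 - 550.67
= 402.5200

402.5200


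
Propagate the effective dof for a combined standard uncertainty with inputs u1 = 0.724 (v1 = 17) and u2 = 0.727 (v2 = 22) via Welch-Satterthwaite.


uc = sqrt(u1^2 + u2^2) = sqrt(0.724^2 + 0.727^2) = 1.0260141
v_eff = uc^4 / (u1^4/v1 + u2^4/v2)
= 1.0260141^4 / (0.724^4/17 + 0.727^4/22)
= 1.1081877 / 0.028859786
v_eff = 38.3990

38.3990


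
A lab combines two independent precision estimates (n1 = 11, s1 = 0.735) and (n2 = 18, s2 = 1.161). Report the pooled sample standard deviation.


s_p = sqrt(((n1-1)*s1^2 + (n2-1)*s2^2) / (n1+n2-2))
numerator = (11-1)*0.735^2 + (18-1)*1.161^2 = 5.40225 + 22.914657 = 28.316907
denominator = 11 + 18 - 2 = 27
s_p^2 = 28.316907 / 27 = 1.0487743
s_p = sqrt(1.0487743) = 1.0241

1.0241


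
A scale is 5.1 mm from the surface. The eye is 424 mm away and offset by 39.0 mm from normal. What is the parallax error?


error = h * offset / d
= 5.1 * 39.0 / 424
= 0.4691

0.4691


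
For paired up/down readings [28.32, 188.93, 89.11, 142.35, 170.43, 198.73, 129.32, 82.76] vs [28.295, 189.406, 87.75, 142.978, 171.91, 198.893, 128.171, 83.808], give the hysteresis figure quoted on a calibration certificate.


|28.32 - 28.295| = 0.0250
|188.93 - 189.406| = 0.4760
|89.11 - 87.75| = 1.3600
|142.35 - 142.978| = 0.6280
|170.43 - 171.91| = 1.4800
|198.73 - 198.893| = 0.1630
|129.32 - 128.171| = 1.1490
|82.76 - 83.808| = 1.0480
hysteresis = max(diffs) = 1.4800

1.4800


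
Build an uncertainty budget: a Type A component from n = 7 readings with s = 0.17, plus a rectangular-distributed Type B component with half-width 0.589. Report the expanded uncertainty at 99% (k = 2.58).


u_A = s / sqrt(n) = 0.17 / sqrt(7) = 0.06425396
u_B = half_width / sqrt(3) = 0.589 / sqrt(3) = 0.34005931
uc = sqrt(u_A^2 + u_B^2) = sqrt(0.06425396^2 + 0.34005931^2) = 0.34607644
U = k * uc = 2.58 * 0.34607644
U = 0.8929

0.8929


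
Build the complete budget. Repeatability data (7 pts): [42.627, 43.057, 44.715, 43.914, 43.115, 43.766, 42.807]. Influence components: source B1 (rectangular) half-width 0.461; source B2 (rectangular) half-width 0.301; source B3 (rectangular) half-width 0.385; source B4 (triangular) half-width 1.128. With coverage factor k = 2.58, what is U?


mean = (42.627 + 43.057 + 44.715 + 43.914 + 43.115 + 43.766 + 42.807) / 7 = 43.42871429
s = sqrt(sum((x - mean)^2)/(n-1)) = 0.73820248
u_A = s / sqrt(n) = 0.73820248 / sqrt(7) = 0.27901431
u_B1 = 0.461 / sqrt(3) = 0.26615847
u_B2 = 0.301 / sqrt(3) = 0.17378243
u_B3 = 0.385 / sqrt(3) = 0.22227985
u_B4 = 1.128 / sqrt(6) = 0.46050407
uc = sqrt(0.27901431^2 + 0.26615847^2 + 0.17378243^2 + 0.22227985^2 + 0.46050407^2) = 0.66359775
U = k * uc = 2.58 * 0.66359775
U = 1.7121

1.7121


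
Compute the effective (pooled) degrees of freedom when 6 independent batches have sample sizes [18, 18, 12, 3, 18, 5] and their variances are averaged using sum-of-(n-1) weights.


nu = sum_i (n_i - 1)
nu = ((18 - 1) + (18 - 1) + (12 - 1) + (3 - 1) + (18 - 1) + (5 - 1))
nu = 17 + 17 + 11 + 2 + 17 + 4
nu = 68

68


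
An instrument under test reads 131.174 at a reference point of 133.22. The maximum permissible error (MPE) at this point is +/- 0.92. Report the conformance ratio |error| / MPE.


e = indication - reference = 131.174 - 133.22 = -2.0460
|e| = 2.0460
ratio = |e| / MPE = 2.0460 / 0.92
ratio = 2.2239

2.2239


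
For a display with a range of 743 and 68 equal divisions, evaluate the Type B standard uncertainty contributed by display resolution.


resolution = range / divisions
resolution = 743 / 68 = 10.926471
u_res = resolution / (2*sqrt(3))
u_res = 10.926471 / 3.4641016
u_res = 3.1542

3.1542


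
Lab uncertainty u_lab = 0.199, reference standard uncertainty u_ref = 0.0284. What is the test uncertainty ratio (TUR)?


TUR = u_lab / u_ref
= 0.199 / 0.0284
= 7.0070

7.0070


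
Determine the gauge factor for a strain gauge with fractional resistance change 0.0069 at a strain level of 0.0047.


GF = (dR/R) / epsilon
= 0.0069 / 0.0047
= 1.4681

1.4681


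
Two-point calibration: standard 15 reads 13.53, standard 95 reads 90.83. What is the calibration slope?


slope = (y2 - y1) / (x2 - x1)
= (90.83 - 13.53) / (95 - 15)
= 77.3000 / 80
= 0.9662

0.9662


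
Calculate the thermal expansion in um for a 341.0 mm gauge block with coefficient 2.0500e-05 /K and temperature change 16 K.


dL = L * alpha * dT
= 341.0 * 2.0500e-05 * 16
= 0.1118480 mm
dL_um = 0.1118480 * 1000 = 111.8480 um

111.8480


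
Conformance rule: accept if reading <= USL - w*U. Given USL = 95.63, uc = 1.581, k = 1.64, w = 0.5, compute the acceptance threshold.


U = k * uc = 1.64 * 1.581 = 2.59284
guard band g = w * U = 0.5 * 2.59284 = 1.29642
AL = USL - g = 95.63 - 1.29642
AL = 94.3336

94.3336


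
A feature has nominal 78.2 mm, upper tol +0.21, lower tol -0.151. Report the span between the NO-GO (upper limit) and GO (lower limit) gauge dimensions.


GO = nominal - lower_tol (smallest hole = maximum material condition)
GO = 78.2 - 0.151 = 78.049
NO-GO = nominal + upper_tol (largest hole = least material condition)
NO-GO = 78.2 + 0.21 = 78.41
spread = NO-GO - GO = 78.41 - 78.049 = 0.3610

0.3610


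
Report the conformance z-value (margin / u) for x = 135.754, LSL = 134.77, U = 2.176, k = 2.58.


u = U / k = 2.176 / 2.58 = 0.84341085
margin = |LSL - x| = |134.77 - 135.754| = 0.984
z = margin / u = 0.984 / 0.84341085
z = 1.1667

1.1667


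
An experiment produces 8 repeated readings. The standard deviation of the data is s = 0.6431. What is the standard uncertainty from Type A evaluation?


u_A = s / sqrt(n)
u_A = 0.6431 / sqrt(8)
u_A = 0.6431 / 2.8284271
u_A = 0.2274

0.2274


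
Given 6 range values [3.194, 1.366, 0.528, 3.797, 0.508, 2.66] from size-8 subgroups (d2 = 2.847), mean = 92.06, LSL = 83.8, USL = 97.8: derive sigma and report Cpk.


R_bar = (3.194 + 1.366 + 0.528 + 3.797 + 0.508 + 2.66) / 6 = 2.0088333
sigma = R_bar / d2 = 2.0088333 / 2.847 = 0.70559652
Cp = (USL - LSL)/(6*sigma) = (97.8 - 83.8)/(6*0.70559652) = 3.3069
Cpu = (97.8 - 92.06)/(3*0.70559652) = 2.7117
Cpl = (92.06 - 83.8)/(3*0.70559652) = 3.9021
Cpk = min(Cpu, Cpl) = 2.7117

2.7117


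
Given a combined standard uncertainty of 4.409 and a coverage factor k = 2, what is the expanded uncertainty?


U = k * uc
U = 2 * 4.409
U = 8.8180

8.8180


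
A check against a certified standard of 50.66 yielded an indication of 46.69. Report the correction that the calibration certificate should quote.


Correction = standard - reading
= 50.66 - 46.69
= 3.9700

3.9700


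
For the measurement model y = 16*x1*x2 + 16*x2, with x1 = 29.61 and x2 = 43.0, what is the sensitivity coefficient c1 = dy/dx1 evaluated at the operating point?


y = 16*x1*x2 + 16*x2
dy/dx1 = 16*x2
Evaluate at x2 = 43.0: c1 = 16 * 43.0
c1 = 688.0000

688.0000


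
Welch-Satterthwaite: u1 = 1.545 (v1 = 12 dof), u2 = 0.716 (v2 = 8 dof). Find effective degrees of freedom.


uc = sqrt(u1^2 + u2^2) = sqrt(1.545^2 + 0.716^2) = 1.702845
v_eff = uc^4 / (u1^4/v1 + u2^4/v2)
= 1.702845^4 / (1.545^4/12 + 0.716^4/8)
= 8.4081504 / 0.50767605
v_eff = 16.5620

16.5620


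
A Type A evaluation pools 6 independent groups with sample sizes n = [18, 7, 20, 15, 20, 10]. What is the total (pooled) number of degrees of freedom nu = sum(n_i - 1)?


nu = sum_i (n_i - 1)
nu = ((18 - 1) + (7 - 1) + (20 - 1) + (15 - 1) + (20 - 1) + (10 - 1))
nu = 17 + 6 + 19 + 14 + 19 + 9
nu = 84

84


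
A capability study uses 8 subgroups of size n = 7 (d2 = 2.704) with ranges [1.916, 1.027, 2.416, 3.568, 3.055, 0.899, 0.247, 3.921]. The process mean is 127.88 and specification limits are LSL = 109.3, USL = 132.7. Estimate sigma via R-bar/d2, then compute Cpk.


R_bar = (1.916 + 1.027 + 2.416 + 3.568 + 3.055 + 0.899 + 0.247 + 3.921) / 8 = 2.131125
sigma = R_bar / d2 = 2.131125 / 2.704 = 0.78813794
Cp = (USL - LSL)/(6*sigma) = (132.7 - 109.3)/(6*0.78813794) = 4.9484
Cpu = (132.7 - 127.88)/(3*0.78813794) = 2.0386
Cpl = (127.88 - 109.3)/(3*0.78813794) = 7.8582
Cpk = min(Cpu, Cpl) = 2.0386

2.0386


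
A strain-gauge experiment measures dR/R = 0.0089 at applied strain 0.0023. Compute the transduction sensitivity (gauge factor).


GF = (dR/R) / epsilon
= 0.0089 / 0.0023
= 3.8696

3.8696


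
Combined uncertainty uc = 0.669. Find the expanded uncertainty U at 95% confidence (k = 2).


U = k * uc
U = 2 * 0.669
U = 1.3380

1.3380


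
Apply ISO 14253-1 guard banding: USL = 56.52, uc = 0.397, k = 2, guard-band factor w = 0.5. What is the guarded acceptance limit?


U = k * uc = 2 * 0.397 = 0.794
guard band g = w * U = 0.5 * 0.794 = 0.397
AL = USL - g = 56.52 - 0.397
AL = 56.1230

56.1230


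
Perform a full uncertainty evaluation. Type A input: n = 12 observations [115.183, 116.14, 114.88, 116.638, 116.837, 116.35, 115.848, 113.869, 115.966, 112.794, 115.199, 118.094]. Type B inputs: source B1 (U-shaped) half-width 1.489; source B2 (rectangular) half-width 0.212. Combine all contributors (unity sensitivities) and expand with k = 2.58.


mean = (115.183 + 116.14 + 114.88 + 116.638 + 116.837 + 116.35 + 115.848 + 113.869 + 115.966 + 112.794 + 115.199 + 118.094) / 12 = 115.6498333
s = sqrt(sum((x - mean)^2)/(n-1)) = 1.4003407
u_A = s / sqrt(n) = 1.4003407 / sqrt(12) = 0.40424354
u_B1 = 1.489 / sqrt(2) = 1.052882
u_B2 = 0.212 / sqrt(3) = 0.12239826
uc = sqrt(0.40424354^2 + 1.052882^2 + 0.12239826^2) = 1.1344402
U = k * uc = 2.58 * 1.1344402
U = 2.9269

2.9269


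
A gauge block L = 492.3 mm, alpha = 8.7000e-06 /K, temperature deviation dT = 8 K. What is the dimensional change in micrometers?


dL = L * alpha * dT
= 492.3 * 8.7000e-06 * 8
= 0.0342641 mm
dL_um = 0.0342641 * 1000 = 34.2641 um

34.2641


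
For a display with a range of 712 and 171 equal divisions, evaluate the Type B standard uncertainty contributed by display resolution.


resolution = range / divisions
resolution = 712 / 171 = 4.1637427
u_res = resolution / (2*sqrt(3))
u_res = 4.1637427 / 3.4641016
u_res = 1.2020

1.2020


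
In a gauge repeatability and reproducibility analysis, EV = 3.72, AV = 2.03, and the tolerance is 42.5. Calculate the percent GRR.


GRR = sqrt(EV^2 + AV^2) = sqrt(3.72^2 + 2.03^2) = 4.2378414
%GRR = GRR / tol * 100 = 4.2378414 / 42.5 * 100
%GRR = 9.9714

9.9714


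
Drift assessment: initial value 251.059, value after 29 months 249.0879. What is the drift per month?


rate = (v2 - v1) / months
= (249.0879 - 251.059) / 29
= -1.9711 / 29
= -0.0680

-0.0680


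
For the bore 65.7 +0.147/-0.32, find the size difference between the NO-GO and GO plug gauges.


GO = nominal - lower_tol (smallest hole = maximum material condition)
GO = 65.7 - 0.32 = 65.38
NO-GO = nominal + upper_tol (largest hole = least material condition)
NO-GO = 65.7 + 0.147 = 65.847
spread = NO-GO - GO = 65.847 - 65.38 = 0.4670

0.4670


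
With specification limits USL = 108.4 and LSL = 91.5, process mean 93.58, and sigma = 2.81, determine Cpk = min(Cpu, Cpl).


Cpu = (USL - mean) / (3*sigma) = (108.4 - 93.58) / (3*2.81) = 1.7580
Cpl = (mean - LSL) / (3*sigma) = (93.58 - 91.5) / (3*2.81) = 0.2467
Cpk = min(Cpu, Cpl) = 0.2467

0.2467


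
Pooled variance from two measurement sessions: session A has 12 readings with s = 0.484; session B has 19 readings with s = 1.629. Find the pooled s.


s_p = sqrt(((n1-1)*s1^2 + (n2-1)*s2^2) / (n1+n2-2))
numerator = (12-1)*0.484^2 + (19-1)*1.629^2 = 2.576816 + 47.765538 = 50.342354
denominator = 12 + 19 - 2 = 29
s_p^2 = 50.342354 / 29 = 1.7359432
s_p = sqrt(1.7359432) = 1.3176

1.3176


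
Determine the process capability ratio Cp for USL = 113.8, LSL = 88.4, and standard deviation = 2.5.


Cp = (USL - LSL) / (6 * sigma)
= (113.8 - 88.4) / (6 * 2.5)
= 25.4000 / 15.0000
= 1.6933

1.6933


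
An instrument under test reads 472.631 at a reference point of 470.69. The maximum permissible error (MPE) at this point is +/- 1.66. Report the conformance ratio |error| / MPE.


e = indication - reference = 472.631 - 470.69 = 1.9410
|e| = 1.9410
ratio = |e| / MPE = 1.9410 / 1.66
ratio = 1.1693

1.1693


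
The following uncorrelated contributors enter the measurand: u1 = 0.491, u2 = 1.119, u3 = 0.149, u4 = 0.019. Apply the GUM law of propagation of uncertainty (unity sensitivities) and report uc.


uc = sqrt(0.491^2 + 1.119^2 + 0.149^2 + 0.019^2)
uc = sqrt(1.515804)
uc = 1.2312

1.2312


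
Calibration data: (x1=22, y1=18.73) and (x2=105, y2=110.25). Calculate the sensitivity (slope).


slope = (y2 - y1) / (x2 - x1)
= (110.25 - 18.73) / (105 - 22)
= 91.5200 / 83
= 1.1027

1.1027


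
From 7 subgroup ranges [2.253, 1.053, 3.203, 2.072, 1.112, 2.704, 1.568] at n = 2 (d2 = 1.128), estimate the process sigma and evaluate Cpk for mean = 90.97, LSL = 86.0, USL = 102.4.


R_bar = (2.253 + 1.053 + 3.203 + 2.072 + 1.112 + 2.704 + 1.568) / 7 = 1.995
sigma = R_bar / d2 = 1.995 / 1.128 = 1.768617
Cp = (USL - LSL)/(6*sigma) = (102.4 - 86.0)/(6*1.768617) = 1.5455
Cpu = (102.4 - 90.97)/(3*1.768617) = 2.1542
Cpl = (90.97 - 86.0)/(3*1.768617) = 0.9367
Cpk = min(Cpu, Cpl) = 0.9367

0.9367


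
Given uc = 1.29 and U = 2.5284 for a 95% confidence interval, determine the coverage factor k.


k = U / uc
k = 2.5284 / 1.29
k = 1.96

1.96


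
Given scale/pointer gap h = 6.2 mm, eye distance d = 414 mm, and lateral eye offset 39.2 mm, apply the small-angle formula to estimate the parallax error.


error = h * offset / d
= 6.2 * 39.2 / 414
= 0.5871

0.5871


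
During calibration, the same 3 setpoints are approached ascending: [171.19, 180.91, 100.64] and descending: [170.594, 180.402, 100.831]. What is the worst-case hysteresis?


|171.19 - 170.594| = 0.5960
|180.91 - 180.402| = 0.5080
|100.64 - 100.831| = 0.1910
hysteresis = max(diffs) = 0.5960

0.5960


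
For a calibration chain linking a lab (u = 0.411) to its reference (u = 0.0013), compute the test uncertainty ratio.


TUR = u_lab / u_ref
= 0.411 / 0.0013
= 316.1538

316.1538


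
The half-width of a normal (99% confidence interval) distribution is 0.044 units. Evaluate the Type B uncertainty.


u_B = half_width / 2.576
u_B = 0.044 / 2.576
u_B = 0.0171

0.0171


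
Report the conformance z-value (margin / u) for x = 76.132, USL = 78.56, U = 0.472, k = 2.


u = U / k = 0.472 / 2 = 0.236
margin = |USL - x| = |78.56 - 76.132| = 2.428
z = margin / u = 2.428 / 0.236
z = 10.2881

10.2881


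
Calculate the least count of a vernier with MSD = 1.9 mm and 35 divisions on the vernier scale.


LC = MSD / n_div
= 1.9 / 35
= 0.0543

0.0543


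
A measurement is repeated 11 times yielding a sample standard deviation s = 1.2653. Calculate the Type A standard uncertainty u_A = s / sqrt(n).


u_A = s / sqrt(n)
u_A = 1.2653 / sqrt(11)
u_A = 1.2653 / 3.3166248
u_A = 0.3815

0.3815


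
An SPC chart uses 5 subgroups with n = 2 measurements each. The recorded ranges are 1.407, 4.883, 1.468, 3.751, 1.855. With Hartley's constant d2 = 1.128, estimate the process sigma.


R_bar = (1.407 + 4.883 + 1.468 + 3.751 + 1.855) / 5
R_bar = 13.364 / 5 = 2.6728
sigma_hat = R_bar / d2 = 2.6728 / 1.128 = 2.3695

2.3695


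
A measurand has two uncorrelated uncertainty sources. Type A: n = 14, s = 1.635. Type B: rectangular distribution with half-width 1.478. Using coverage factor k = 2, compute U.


u_A = s / sqrt(n) = 1.635 / sqrt(14) = 0.43697213
u_B = half_width / sqrt(3) = 1.478 / sqrt(3) = 0.8533237
uc = sqrt(u_A^2 + u_B^2) = sqrt(0.43697213^2 + 0.8533237^2) = 0.95870015
U = k * uc = 2 * 0.95870015
U = 1.9174

1.9174


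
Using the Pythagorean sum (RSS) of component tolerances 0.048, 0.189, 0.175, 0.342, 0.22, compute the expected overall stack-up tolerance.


RSS = sqrt(0.048^2 + 0.189^2 + 0.175^2 + 0.342^2 + 0.22^2)
= sqrt(0.234014)
= 0.4837

0.4837


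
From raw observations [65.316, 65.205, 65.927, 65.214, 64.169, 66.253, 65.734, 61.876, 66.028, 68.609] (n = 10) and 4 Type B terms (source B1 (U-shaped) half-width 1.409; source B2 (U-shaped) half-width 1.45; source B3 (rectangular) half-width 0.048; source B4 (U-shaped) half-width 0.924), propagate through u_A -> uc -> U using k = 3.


mean = (65.316 + 65.205 + 65.927 + 65.214 + 64.169 + 66.253 + 65.734 + 61.876 + 66.028 + 68.609) / 10 = 65.4331
s = sqrt(sum((x - mean)^2)/(n-1)) = 1.6935045
u_A = s / sqrt(n) = 1.6935045 / sqrt(10) = 0.53553314
u_B1 = 1.409 / sqrt(2) = 0.99631345
u_B2 = 1.45 / sqrt(2) = 1.0253048
u_B3 = 0.048 / sqrt(3) = 0.027712813
u_B4 = 0.924 / sqrt(2) = 0.65336667
uc = sqrt(0.53553314^2 + 0.99631345^2 + 1.0253048^2 + 0.027712813^2 + 0.65336667^2) = 1.6608258
U = k * uc = 3 * 1.6608258
U = 4.9825

4.9825


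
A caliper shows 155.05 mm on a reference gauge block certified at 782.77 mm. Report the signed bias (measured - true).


Systematic error = measured - true
= 155.05 - 782.77
= -627.7200

-627.7200


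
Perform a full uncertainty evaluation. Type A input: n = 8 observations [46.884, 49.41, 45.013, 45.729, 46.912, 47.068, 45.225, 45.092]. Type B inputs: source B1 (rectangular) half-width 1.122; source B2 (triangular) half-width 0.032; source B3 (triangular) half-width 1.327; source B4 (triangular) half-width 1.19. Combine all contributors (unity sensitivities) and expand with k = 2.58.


mean = (46.884 + 49.41 + 45.013 + 45.729 + 46.912 + 47.068 + 45.225 + 45.092) / 8 = 46.416625
s = sqrt(sum((x - mean)^2)/(n-1)) = 1.4864152
u_A = s / sqrt(n) = 1.4864152 / sqrt(8) = 0.52552713
u_B1 = 1.122 / sqrt(3) = 0.647787
u_B2 = 0.032 / sqrt(6) = 0.013063945
u_B3 = 1.327 / sqrt(6) = 0.54174548
u_B4 = 1.19 / sqrt(6) = 0.48581547
uc = sqrt(0.52552713^2 + 0.647787^2 + 0.013063945^2 + 0.54174548^2 + 0.48581547^2) = 1.107015
U = k * uc = 2.58 * 1.107015
U = 2.8561

2.8561


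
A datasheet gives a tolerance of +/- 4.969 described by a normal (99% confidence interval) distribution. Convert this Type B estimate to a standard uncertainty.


u_B = half_width / 2.576
u_B = 4.969 / 2.576
u_B = 1.9290

1.9290


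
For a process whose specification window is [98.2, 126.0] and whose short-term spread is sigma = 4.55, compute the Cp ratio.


Cp = (USL - LSL) / (6 * sigma)
= (126.0 - 98.2) / (6 * 4.55)
= 27.8000 / 27.3000
= 1.0183

1.0183


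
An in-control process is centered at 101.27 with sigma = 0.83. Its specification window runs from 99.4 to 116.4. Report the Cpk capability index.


Cpu = (USL - mean) / (3*sigma) = (116.4 - 101.27) / (3*0.83) = 6.0763
Cpl = (mean - LSL) / (3*sigma) = (101.27 - 99.4) / (3*0.83) = 0.7510
Cpk = min(Cpu, Cpl) = 0.7510

0.7510


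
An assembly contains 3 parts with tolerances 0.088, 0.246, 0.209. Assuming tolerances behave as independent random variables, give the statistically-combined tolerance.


RSS = sqrt(0.088^2 + 0.246^2 + 0.209^2)
= sqrt(0.111941)
= 0.3346

0.3346


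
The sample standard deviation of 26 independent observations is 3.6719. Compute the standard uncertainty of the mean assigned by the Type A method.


u_A = s / sqrt(n)
u_A = 3.6719 / sqrt(26)
u_A = 3.6719 / 5.0990195
u_A = 0.7201

0.7201


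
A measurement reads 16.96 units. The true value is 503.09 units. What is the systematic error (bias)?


Systematic error = measured - true
= 16.96 - 503.09
= -486.1300

-486.1300


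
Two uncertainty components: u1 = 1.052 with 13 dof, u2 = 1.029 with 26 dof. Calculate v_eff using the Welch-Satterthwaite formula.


uc = sqrt(u1^2 + u2^2) = sqrt(1.052^2 + 1.029^2) = 1.4715791
v_eff = uc^4 / (u1^4/v1 + u2^4/v2)
= 1.4715791^4 / (1.052^4/13 + 1.029^4/26)
= 4.6895854 / 0.13733584
v_eff = 34.1468

34.1468


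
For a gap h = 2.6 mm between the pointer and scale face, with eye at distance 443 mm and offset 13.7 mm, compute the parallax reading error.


error = h * offset / d
= 2.6 * 13.7 / 443
= 0.0804

0.0804


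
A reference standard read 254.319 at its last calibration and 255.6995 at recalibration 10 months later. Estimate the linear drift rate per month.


rate = (v2 - v1) / months
= (255.6995 - 254.319) / 10
= 1.3805 / 10
= 0.1381

0.1381


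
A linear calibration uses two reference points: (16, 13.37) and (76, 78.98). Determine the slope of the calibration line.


slope = (y2 - y1) / (x2 - x1)
= (78.98 - 13.37) / (76 - 16)
= 65.6100 / 60
= 1.0935

1.0935


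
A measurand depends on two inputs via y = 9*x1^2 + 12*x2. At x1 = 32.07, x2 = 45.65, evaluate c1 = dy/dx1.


y = 9*x1^2 + 12*x2
dy/dx1 = 2*9*x1
Evaluate at x1 = 32.07: c1 = 18 * 32.07
c1 = 577.2600

577.2600


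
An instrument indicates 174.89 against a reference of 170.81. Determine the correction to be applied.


Correction = standard - reading
= 170.81 - 174.89
= -4.0800

-4.0800


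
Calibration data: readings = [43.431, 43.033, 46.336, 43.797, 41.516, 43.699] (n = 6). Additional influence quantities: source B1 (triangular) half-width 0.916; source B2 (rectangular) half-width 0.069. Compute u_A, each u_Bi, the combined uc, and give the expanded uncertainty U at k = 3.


mean = (43.431 + 43.033 + 46.336 + 43.797 + 41.516 + 43.699) / 6 = 43.63533333
s = sqrt(sum((x - mean)^2)/(n-1)) = 1.5633247
u_A = s / sqrt(n) = 1.5633247 / sqrt(6) = 0.63822464
u_B1 = 0.916 / sqrt(6) = 0.37395543
u_B2 = 0.069 / sqrt(3) = 0.039837169
uc = sqrt(0.63822464^2 + 0.37395543^2 + 0.039837169^2) = 0.74078361
U = k * uc = 3 * 0.74078361
U = 2.2224

2.2224


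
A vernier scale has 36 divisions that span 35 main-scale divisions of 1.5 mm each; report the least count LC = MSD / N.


LC = MSD / n_div
= 1.5 / 36
= 0.0417

0.0417


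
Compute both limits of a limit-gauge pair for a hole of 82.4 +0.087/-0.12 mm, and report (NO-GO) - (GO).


GO = nominal - lower_tol (smallest hole = maximum material condition)
GO = 82.4 - 0.12 = 82.28
NO-GO = nominal + upper_tol (largest hole = least material condition)
NO-GO = 82.4 + 0.087 = 82.487
spread = NO-GO - GO = 82.487 - 82.28 = 0.2070

0.2070


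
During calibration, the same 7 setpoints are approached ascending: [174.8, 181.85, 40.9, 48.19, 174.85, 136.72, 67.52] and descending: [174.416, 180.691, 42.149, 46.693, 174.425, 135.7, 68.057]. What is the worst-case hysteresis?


|174.8 - 174.416| = 0.3840
|181.85 - 180.691| = 1.1590
|40.9 - 42.149| = 1.2490
|48.19 - 46.693| = 1.4970
|174.85 - 174.425| = 0.4250
|136.72 - 135.7| = 1.0200
|67.52 - 68.057| = 0.5370
hysteresis = max(diffs) = 1.4970

1.4970


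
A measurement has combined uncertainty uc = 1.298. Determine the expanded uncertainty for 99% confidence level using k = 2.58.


U = k * uc
U = 2.58 * 1.298
U = 3.3488

3.3488


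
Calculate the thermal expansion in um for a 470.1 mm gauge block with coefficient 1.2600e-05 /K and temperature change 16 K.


dL = L * alpha * dT
= 470.1 * 1.2600e-05 * 16
= 0.0947722 mm
dL_um = 0.0947722 * 1000 = 94.7722 um

94.7722


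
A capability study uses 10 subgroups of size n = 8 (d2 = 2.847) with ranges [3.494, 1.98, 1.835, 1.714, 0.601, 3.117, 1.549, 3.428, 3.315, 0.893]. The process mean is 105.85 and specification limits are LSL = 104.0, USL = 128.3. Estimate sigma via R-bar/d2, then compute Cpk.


R_bar = (3.494 + 1.98 + 1.835 + 1.714 + 0.601 + 3.117 + 1.549 + 3.428 + 3.315 + 0.893) / 10 = 2.1926
sigma = R_bar / d2 = 2.1926 / 2.847 = 0.77014401
Cp = (USL - LSL)/(6*sigma) = (128.3 - 104.0)/(6*0.77014401) = 5.2588
Cpu = (128.3 - 105.85)/(3*0.77014401) = 9.7168
Cpl = (105.85 - 104.0)/(3*0.77014401) = 0.8007
Cpk = min(Cpu, Cpl) = 0.8007

0.8007


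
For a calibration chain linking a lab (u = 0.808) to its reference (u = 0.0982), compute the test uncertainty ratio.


TUR = u_lab / u_ref
= 0.808 / 0.0982
= 8.2281

8.2281


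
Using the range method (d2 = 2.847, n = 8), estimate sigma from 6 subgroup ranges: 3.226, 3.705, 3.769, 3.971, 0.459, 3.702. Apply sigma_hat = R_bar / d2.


R_bar = (3.226 + 3.705 + 3.769 + 3.971 + 0.459 + 3.702) / 6
R_bar = 18.832 / 6 = 3.1386667
sigma_hat = R_bar / d2 = 3.1386667 / 2.847 = 1.1024

1.1024


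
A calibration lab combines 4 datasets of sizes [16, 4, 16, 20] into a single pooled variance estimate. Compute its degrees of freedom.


nu = sum_i (n_i - 1)
nu = ((16 - 1) + (4 - 1) + (16 - 1) + (20 - 1))
nu = 15 + 3 + 15 + 19
nu = 52

52


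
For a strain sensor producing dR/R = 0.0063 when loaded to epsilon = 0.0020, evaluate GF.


GF = (dR/R) / epsilon
= 0.0063 / 0.0020
= 3.1500

3.1500


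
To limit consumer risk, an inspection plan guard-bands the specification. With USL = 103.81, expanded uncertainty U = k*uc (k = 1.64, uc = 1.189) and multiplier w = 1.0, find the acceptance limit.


U = k * uc = 1.64 * 1.189 = 1.94996
guard band g = w * U = 1.0 * 1.94996 = 1.94996
AL = USL - g = 103.81 - 1.94996
AL = 101.8600

101.8600


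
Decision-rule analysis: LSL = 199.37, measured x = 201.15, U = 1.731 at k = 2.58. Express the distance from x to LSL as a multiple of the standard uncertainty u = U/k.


u = U / k = 1.731 / 2.58 = 0.67093023
margin = |LSL - x| = |199.37 - 201.15| = 1.78
z = margin / u = 1.78 / 0.67093023
z = 2.6530

2.6530


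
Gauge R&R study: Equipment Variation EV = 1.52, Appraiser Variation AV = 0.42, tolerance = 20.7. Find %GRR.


GRR = sqrt(EV^2 + AV^2) = sqrt(1.52^2 + 0.42^2) = 1.5769591
%GRR = GRR / tol * 100 = 1.5769591 / 20.7 * 100
%GRR = 7.6182

7.6182


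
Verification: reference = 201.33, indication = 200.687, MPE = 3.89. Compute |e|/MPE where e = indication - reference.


e = indication - reference = 200.687 - 201.33 = -0.6430
|e| = 0.6430
ratio = |e| / MPE = 0.6430 / 3.89
ratio = 0.1653

0.1653


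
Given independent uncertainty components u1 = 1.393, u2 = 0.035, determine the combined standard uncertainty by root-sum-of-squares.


uc = sqrt(1.393^2 + 0.035^2)
uc = sqrt(1.941674)
uc = 1.3934

1.3934


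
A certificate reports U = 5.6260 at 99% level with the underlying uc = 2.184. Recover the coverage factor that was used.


k = U / uc
k = 5.6260 / 2.184
k = 2.576

2.576


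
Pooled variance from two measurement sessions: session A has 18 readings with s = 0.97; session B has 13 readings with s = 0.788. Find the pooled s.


s_p = sqrt(((n1-1)*s1^2 + (n2-1)*s2^2) / (n1+n2-2))
numerator = (18-1)*0.97^2 + (13-1)*0.788^2 = 15.9953 + 7.451328 = 23.446628
denominator = 18 + 13 - 2 = 29
s_p^2 = 23.446628 / 29 = 0.80850441
s_p = sqrt(0.80850441) = 0.8992

0.8992


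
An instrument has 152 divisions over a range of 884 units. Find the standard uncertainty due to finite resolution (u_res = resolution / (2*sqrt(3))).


resolution = range / divisions
resolution = 884 / 152 = 5.8157895
u_res = resolution / (2*sqrt(3))
u_res = 5.8157895 / 3.4641016
u_res = 1.6789

1.6789


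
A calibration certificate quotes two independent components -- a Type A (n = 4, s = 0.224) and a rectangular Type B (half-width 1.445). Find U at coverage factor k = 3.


u_A = s / sqrt(n) = 0.224 / sqrt(4) = 0.112
u_B = half_width / sqrt(3) = 1.445 / sqrt(3) = 0.83427114
uc = sqrt(u_A^2 + u_B^2) = sqrt(0.112^2 + 0.83427114^2) = 0.84175551
U = k * uc = 3 * 0.84175551
U = 2.5253

2.5253


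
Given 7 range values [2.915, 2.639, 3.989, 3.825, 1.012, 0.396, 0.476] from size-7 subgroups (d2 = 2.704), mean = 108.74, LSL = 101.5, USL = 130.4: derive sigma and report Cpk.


R_bar = (2.915 + 2.639 + 3.989 + 3.825 + 1.012 + 0.396 + 0.476) / 7 = 2.1788571
sigma = R_bar / d2 = 2.1788571 / 2.704 = 0.80579035
Cp = (USL - LSL)/(6*sigma) = (130.4 - 101.5)/(6*0.80579035) = 5.9776
Cpu = (130.4 - 108.74)/(3*0.80579035) = 8.9601
Cpl = (108.74 - 101.5)/(3*0.80579035) = 2.9950
Cpk = min(Cpu, Cpl) = 2.9950

2.9950


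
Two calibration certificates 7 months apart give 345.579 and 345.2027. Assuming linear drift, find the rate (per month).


rate = (v2 - v1) / months
= (345.2027 - 345.579) / 7
= -0.3763 / 7
= -0.0538

-0.0538


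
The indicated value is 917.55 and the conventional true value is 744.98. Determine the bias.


Systematic error = measured - true
= 917.55 - 744.98
= 172.5700

172.5700


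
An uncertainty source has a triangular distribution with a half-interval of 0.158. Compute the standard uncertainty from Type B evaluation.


u_B = half_width / sqrt(6)
u_B = 0.158 / 2.4494897
u_B = 0.0645

0.0645


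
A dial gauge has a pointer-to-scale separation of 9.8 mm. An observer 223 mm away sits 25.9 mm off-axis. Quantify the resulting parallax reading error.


error = h * offset / d
= 9.8 * 25.9 / 223
= 1.1382

1.1382


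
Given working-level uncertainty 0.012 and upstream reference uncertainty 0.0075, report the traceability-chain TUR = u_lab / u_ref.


TUR = u_lab / u_ref
= 0.012 / 0.0075
= 1.6000

1.6000


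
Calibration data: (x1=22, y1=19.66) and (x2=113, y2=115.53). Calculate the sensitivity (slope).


slope = (y2 - y1) / (x2 - x1)
= (115.53 - 19.66) / (113 - 22)
= 95.8700 / 91
= 1.0535

1.0535


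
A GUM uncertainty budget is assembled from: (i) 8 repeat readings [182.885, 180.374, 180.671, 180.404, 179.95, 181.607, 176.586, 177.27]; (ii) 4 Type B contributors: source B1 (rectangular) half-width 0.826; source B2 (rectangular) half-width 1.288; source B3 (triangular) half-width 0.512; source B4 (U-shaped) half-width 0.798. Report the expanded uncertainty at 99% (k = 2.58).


mean = (182.885 + 180.374 + 180.671 + 180.404 + 179.95 + 181.607 + 176.586 + 177.27) / 8 = 179.968375
s = sqrt(sum((x - mean)^2)/(n-1)) = 2.0963166
u_A = s / sqrt(n) = 2.0963166 / sqrt(8) = 0.74115984
u_B1 = 0.826 / sqrt(3) = 0.47689132
u_B2 = 1.288 / sqrt(3) = 0.74362715
u_B3 = 0.512 / sqrt(6) = 0.20902312
u_B4 = 0.798 / sqrt(2) = 0.56427121
uc = sqrt(0.74115984^2 + 0.47689132^2 + 0.74362715^2 + 0.20902312^2 + 0.56427121^2) = 1.3006988
U = k * uc = 2.58 * 1.3006988
U = 3.3558

3.3558


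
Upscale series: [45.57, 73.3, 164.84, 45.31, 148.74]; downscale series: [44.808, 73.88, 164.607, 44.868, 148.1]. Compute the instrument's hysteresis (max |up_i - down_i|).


|45.57 - 44.808| = 0.7620
|73.3 - 73.88| = 0.5800
|164.84 - 164.607| = 0.2330
|45.31 - 44.868| = 0.4420
|148.74 - 148.1| = 0.6400
hysteresis = max(diffs) = 0.7620

0.7620


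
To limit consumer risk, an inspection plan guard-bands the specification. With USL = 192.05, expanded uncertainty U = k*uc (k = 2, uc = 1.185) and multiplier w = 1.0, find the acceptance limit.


U = k * uc = 2 * 1.185 = 2.37
guard band g = w * U = 1.0 * 2.37 = 2.37
AL = USL - g = 192.05 - 2.37
AL = 189.6800

189.6800


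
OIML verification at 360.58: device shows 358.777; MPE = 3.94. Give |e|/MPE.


e = indication - reference = 358.777 - 360.58 = -1.8030
|e| = 1.8030
ratio = |e| / MPE = 1.8030 / 3.94
ratio = 0.4576

0.4576


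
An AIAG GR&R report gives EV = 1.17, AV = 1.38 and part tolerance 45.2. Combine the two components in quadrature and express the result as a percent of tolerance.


GRR = sqrt(EV^2 + AV^2) = sqrt(1.17^2 + 1.38^2) = 1.8092264
%GRR = GRR / tol * 100 = 1.8092264 / 45.2 * 100
%GRR = 4.0027

4.0027


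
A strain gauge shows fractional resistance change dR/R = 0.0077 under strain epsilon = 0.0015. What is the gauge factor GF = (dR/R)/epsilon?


GF = (dR/R) / epsilon
= 0.0077 / 0.0015
= 5.1333

5.1333


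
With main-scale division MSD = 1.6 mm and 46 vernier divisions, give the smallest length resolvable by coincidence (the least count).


LC = MSD / n_div
= 1.6 / 46
= 0.0348

0.0348


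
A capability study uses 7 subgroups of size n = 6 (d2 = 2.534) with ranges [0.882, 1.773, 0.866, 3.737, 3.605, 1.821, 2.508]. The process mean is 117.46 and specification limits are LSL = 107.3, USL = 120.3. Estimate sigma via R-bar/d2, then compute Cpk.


R_bar = (0.882 + 1.773 + 0.866 + 3.737 + 3.605 + 1.821 + 2.508) / 7 = 2.1702857
sigma = R_bar / d2 = 2.1702857 / 2.534 = 0.85646634
Cp = (USL - LSL)/(6*sigma) = (120.3 - 107.3)/(6*0.85646634) = 2.5298
Cpu = (120.3 - 117.46)/(3*0.85646634) = 1.1053
Cpl = (117.46 - 107.3)/(3*0.85646634) = 3.9542
Cpk = min(Cpu, Cpl) = 1.1053

1.1053


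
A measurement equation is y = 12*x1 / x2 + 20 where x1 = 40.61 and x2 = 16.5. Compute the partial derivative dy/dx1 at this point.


y = 12*x1 / x2 + 20
dy/dx1 = 12/x2
Evaluate at x2 = 16.5: c1 = 12 / 16.5
c1 = 0.7273

0.7273


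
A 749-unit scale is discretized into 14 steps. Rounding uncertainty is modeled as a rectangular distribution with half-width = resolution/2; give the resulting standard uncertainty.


resolution = range / divisions
resolution = 749 / 14 = 53.5
u_res = resolution / (2*sqrt(3))
u_res = 53.5 / 3.4641016
u_res = 15.4441

15.4441


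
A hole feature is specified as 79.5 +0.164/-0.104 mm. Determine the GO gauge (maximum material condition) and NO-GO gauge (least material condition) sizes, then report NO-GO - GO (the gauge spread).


GO = nominal - lower_tol (smallest hole = maximum material condition)
GO = 79.5 - 0.104 = 79.396
NO-GO = nominal + upper_tol (largest hole = least material condition)
NO-GO = 79.5 + 0.164 = 79.664
spread = NO-GO - GO = 79.664 - 79.396 = 0.2680

0.2680


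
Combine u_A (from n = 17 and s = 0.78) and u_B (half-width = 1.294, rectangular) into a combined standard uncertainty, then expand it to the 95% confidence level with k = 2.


u_A = s / sqrt(n) = 0.78 / sqrt(17) = 0.18917779
u_B = half_width / sqrt(3) = 1.294 / sqrt(3) = 0.74709125
uc = sqrt(u_A^2 + u_B^2) = sqrt(0.18917779^2 + 0.74709125^2) = 0.77067086
U = k * uc = 2 * 0.77067086
U = 1.5413

1.5413


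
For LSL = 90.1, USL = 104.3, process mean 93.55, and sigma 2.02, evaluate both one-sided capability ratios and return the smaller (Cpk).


Cpu = (USL - mean) / (3*sigma) = (104.3 - 93.55) / (3*2.02) = 1.7739
Cpl = (mean - LSL) / (3*sigma) = (93.55 - 90.1) / (3*2.02) = 0.5693
Cpk = min(Cpu, Cpl) = 0.5693

0.5693


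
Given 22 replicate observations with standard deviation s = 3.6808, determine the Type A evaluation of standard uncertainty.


u_A = s / sqrt(n)
u_A = 3.6808 / sqrt(22)
u_A = 3.6808 / 4.6904158
u_A = 0.7847

0.7847


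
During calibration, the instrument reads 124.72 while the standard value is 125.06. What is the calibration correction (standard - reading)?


Correction = standard - reading
= 125.06 - 124.72
= 0.3400

0.3400


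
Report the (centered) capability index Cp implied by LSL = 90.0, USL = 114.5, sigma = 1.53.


Cp = (USL - LSL) / (6 * sigma)
= (114.5 - 90.0) / (6 * 1.53)
= 24.5000 / 9.1800
= 2.6688

2.6688


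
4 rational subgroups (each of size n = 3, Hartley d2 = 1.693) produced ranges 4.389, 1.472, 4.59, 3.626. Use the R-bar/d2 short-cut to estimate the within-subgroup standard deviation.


R_bar = (4.389 + 1.472 + 4.59 + 3.626) / 4
R_bar = 14.077 / 4 = 3.51925
sigma_hat = R_bar / d2 = 3.51925 / 1.693 = 2.0787

2.0787


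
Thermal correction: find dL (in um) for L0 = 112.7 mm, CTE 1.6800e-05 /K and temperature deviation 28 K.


dL = L * alpha * dT
= 112.7 * 1.6800e-05 * 28
= 0.0530141 mm
dL_um = 0.0530141 * 1000 = 53.0141 um

53.0141


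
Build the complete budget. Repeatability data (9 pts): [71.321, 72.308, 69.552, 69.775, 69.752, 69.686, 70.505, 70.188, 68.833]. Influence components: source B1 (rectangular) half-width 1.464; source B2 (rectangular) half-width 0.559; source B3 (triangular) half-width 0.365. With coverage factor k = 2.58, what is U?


mean = (71.321 + 72.308 + 69.552 + 69.775 + 69.752 + 69.686 + 70.505 + 70.188 + 68.833) / 9 = 70.21333333
s = sqrt(sum((x - mean)^2)/(n-1)) = 1.0443893
u_A = s / sqrt(n) = 1.0443893 / sqrt(9) = 0.34812977
u_B1 = 1.464 / sqrt(3) = 0.84524079
u_B2 = 0.559 / sqrt(3) = 0.3227388
u_B3 = 0.365 / sqrt(6) = 0.14901063
uc = sqrt(0.34812977^2 + 0.84524079^2 + 0.3227388^2 + 0.14901063^2) = 0.98081131
U = k * uc = 2.58 * 0.98081131
U = 2.5305

2.5305


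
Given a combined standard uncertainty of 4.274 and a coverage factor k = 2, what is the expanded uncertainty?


U = k * uc
U = 2 * 4.274
U = 8.5480

8.5480
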